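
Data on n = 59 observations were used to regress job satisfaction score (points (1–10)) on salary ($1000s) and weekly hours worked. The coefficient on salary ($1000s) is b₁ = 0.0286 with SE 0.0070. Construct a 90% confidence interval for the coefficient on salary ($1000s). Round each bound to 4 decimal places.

df = n − k − 1 = 59 − 2 − 1 = 56.
t* = t_{0.05, 56} = 1.672522.
Margin = t* × SE = 1.672522 × 0.0070 = 0.011708.
CI: 0.0286 ± 0.011708 → (0.0169, 0.0403).
With 90% confidence, each one-unit increase in salary ($1000s) is associated with a change of between 0.0169 and 0.0403 points (1–10) in job satisfaction score, holding the other predictors fixed.

(0.0169, 0.0403)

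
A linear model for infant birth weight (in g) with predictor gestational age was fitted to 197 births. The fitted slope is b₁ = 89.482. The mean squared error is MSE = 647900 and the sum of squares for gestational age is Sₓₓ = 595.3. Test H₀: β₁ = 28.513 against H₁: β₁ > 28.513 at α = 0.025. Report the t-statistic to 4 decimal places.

SE(b₁) = √(MSE/Sₓₓ) = √(647900/595.3) = 32.9903.
t = (89.482 − 28.513) / 32.9903 = 1.8481.
df = n − 2 = 195.
One-sided p ≈ 0.0331, which is ≥ 0.025, so fail to reject H₀.
The data do not give significant evidence that the true slope on gestational age exceeds 28.513 g per unit.

t = 1.8481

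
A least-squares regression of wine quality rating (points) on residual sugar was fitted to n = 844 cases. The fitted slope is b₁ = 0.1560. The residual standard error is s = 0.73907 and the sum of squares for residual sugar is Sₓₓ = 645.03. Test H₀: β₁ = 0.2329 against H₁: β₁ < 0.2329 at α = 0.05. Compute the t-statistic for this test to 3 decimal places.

SE(b₁) = s/√Sₓₓ = 0.73907/√645.03 = 0.0291002.
t = (0.1560 − 0.2329) / 0.0291002 = -2.643.
df = n − 2 = 842.
One-sided p ≈ 0.0042, which is < 0.05, so reject H₀.
There is evidence that the true slope on residual sugar is below 0.2329 points per unit.

t = -2.643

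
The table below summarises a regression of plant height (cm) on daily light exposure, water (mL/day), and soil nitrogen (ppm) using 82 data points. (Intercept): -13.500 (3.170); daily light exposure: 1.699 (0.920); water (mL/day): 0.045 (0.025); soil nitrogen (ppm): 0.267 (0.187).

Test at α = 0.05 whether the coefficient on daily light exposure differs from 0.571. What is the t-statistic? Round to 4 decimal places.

t = 1.2261

Read off: b = 1.699, SE = 0.920 for daily light exposure.
H₀: β₁ = 0.571 vs H₁: β₁ ≠ 0.571.
t = (1.699 − 0.571) / 0.920 = 1.2261.
df = n − k − 1 = 82 − 3 − 1 = 78.
Two-sided p ≈ 0.2239, which is ≥ 0.05, so fail to reject H₀.
The data are consistent with a true slope of 0.571 cm per unit of daily light exposure, holding the other predictors fixed.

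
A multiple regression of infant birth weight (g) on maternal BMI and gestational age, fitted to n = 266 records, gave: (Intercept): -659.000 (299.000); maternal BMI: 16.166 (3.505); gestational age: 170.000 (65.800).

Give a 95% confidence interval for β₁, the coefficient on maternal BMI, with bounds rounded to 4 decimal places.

Read off: b = 16.166, SE = 3.505 for maternal BMI.
df = n − k − 1 = 266 − 2 − 1 = 263.
t* = t_{0.025, 263} = 1.969025.
Margin = t* × SE = 1.969025 × 3.505 = 6.901433.
CI: 16.166 ± 6.901433 → (9.2646, 23.0674).

(9.2646, 23.0674)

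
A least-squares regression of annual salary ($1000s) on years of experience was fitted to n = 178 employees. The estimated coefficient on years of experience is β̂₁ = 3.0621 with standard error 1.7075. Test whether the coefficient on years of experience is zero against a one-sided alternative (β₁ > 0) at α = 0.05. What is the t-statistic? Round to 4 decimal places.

H₀: β₁ = 0 vs H₁: β₁ > 0.
t = (β̂₁ − β₁⁰)/SE = 3.0621 / 1.7075 = 1.7933.
df = n − 2 = 178 − 2 = 176.
One-sided p ≈ 0.0373, which is < 0.05, so reject H₀.
There is evidence that the true slope on years of experience is positive.

t = 1.7933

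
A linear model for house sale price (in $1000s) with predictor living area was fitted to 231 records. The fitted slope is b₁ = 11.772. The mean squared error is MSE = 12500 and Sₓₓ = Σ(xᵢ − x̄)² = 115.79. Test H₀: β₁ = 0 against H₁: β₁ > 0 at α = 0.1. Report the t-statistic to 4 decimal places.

t = 1.1330

SE(b₁) = √(MSE/Sₓₓ) = √(12500/115.79) = 10.3901.
t = 11.772 / 10.3901 = 1.1330.
df = n − 2 = 229.
One-sided p ≈ 0.1292, which is ≥ 0.1, so fail to reject H₀.
The data do not give significant evidence that the true slope on living area is positive.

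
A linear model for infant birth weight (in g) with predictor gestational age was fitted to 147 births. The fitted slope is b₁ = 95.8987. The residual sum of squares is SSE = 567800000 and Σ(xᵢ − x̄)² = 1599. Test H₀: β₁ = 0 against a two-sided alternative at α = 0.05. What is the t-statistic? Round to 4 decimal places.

t = 1.9379

MSE = SSE/(n − 2) = 567800000/145 = 3.91586e+06.
SE(b₁) = √(MSE/Sₓₓ) = √(3.91586e+06/1599) = 49.4868.
t = 95.8987 / 49.4868 = 1.9379.
df = n − 2 = 145.
Two-sided p ≈ 0.0546, which is ≥ 0.05, so fail to reject H₀.
The data do not give significant evidence of an association between gestational age and infant birth weight.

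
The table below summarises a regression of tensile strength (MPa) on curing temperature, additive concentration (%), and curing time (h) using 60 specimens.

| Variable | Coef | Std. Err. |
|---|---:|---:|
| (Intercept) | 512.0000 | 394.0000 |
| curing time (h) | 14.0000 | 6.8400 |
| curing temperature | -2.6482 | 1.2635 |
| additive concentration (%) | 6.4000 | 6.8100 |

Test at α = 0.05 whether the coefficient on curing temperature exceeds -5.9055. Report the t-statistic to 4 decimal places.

Read off: b = -2.6482, SE = 1.2635 for curing temperature.
H₀: β₁ = -5.9055 vs H₁: β₁ > -5.9055.
t = (-2.6482 − (-5.9055)) / 1.2635 = 2.5780.
df = n − k − 1 = 60 − 3 − 1 = 56.
One-sided p ≈ 0.0063, which is < 0.05, so reject H₀.
There is evidence that the true slope on curing temperature exceeds -5.9055 MPa per unit, holding the other predictors fixed.

t = 2.5780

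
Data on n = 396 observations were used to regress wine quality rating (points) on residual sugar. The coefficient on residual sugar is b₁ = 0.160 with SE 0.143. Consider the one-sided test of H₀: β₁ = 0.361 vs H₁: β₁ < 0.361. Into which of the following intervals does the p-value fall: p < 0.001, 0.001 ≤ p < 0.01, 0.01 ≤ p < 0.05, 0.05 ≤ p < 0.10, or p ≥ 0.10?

0.05 ≤ p < 0.10

t = (0.160 − 0.361) / 0.143 = -1.406.
df = n − 2 = 396 − 2 = 394.
One-sided p = P(T_{394} < t) ≈ 0.0803.
So 0.05 ≤ p < 0.10.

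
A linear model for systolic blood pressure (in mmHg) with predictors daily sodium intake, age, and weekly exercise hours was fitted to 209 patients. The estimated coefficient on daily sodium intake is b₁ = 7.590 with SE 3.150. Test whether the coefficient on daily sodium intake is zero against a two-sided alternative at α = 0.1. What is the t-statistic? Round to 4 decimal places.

H₀: β₁ = 0 vs H₁: β₁ ≠ 0.
t = (b₁ − β₁⁰)/SE = 7.590 / 3.150 = 2.4095.
df = n − k − 1 = 209 − 3 − 1 = 205.
Two-sided p ≈ 0.0169, which is < 0.1, so reject H₀.
There is evidence that daily sodium intake is associated with systolic blood pressure, holding the other predictors fixed.

t = 2.4095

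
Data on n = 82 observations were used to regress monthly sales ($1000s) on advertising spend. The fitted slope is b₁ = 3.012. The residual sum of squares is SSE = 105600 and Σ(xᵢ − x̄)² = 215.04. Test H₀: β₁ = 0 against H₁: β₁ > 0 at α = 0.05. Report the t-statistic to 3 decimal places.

MSE = SSE/(n − 2) = 105600/80 = 1320.
SE(b₁) = √(MSE/Sₓₓ) = √(1320/215.04) = 2.47758.
t = 3.012 / 2.47758 = 1.216.
df = n − 2 = 80.
One-sided p ≈ 0.1138, which is ≥ 0.05, so fail to reject H₀.
The data do not give significant evidence that the true slope on advertising spend is positive.

t = 1.216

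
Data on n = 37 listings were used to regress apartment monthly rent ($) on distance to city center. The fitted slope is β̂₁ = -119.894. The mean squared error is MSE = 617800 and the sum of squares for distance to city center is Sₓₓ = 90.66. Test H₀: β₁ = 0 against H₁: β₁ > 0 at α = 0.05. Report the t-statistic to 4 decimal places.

t = -1.4524

SE(β̂₁) = √(MSE/Sₓₓ) = √(617800/90.66) = 82.5498.
t = -119.894 / 82.5498 = -1.4524.
df = n − 2 = 35.
One-sided p ≈ 0.9223, which is ≥ 0.05, so fail to reject H₀.
The data do not give significant evidence that the true slope on distance to city center is positive.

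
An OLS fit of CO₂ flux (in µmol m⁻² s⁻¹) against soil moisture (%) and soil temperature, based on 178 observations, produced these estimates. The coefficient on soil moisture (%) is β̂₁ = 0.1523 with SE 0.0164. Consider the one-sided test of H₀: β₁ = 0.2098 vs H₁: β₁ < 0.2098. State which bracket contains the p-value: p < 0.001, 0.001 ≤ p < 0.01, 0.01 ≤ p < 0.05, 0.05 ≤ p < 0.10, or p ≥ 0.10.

p < 0.001

t = (0.1523 − 0.2098) / 0.0164 = -3.506.
df = n − k − 1 = 178 − 2 − 1 = 175.
One-sided p = P(T_{175} < t) ≈ 0.0003.
So p < 0.001.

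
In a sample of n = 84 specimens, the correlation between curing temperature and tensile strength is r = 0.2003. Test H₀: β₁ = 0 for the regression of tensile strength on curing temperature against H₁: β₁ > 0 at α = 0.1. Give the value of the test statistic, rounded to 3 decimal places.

t = r·√(n − 2)/√(1 − r²) = 0.2003·√82/√0.95988 = 1.851.
df = n − 2 = 82.
One-sided p ≈ 0.0339, which is < 0.1, so reject H₀.
There is evidence of a linear association between curing temperature and tensile strength.

t = 1.851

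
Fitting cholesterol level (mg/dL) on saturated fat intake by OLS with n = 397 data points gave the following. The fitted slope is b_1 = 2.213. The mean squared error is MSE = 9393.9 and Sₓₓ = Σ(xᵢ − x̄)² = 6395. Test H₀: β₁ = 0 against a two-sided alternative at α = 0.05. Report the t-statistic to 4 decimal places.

t = 1.8259

SE(b_1) = √(MSE/Sₓₓ) = √(9393.9/6395) = 1.212.
t = 2.213 / 1.212 = 1.8259.
df = n − 2 = 395.
Two-sided p ≈ 0.0686, which is ≥ 0.05, so fail to reject H₀.
The data do not give significant evidence of an association between saturated fat intake and cholesterol level.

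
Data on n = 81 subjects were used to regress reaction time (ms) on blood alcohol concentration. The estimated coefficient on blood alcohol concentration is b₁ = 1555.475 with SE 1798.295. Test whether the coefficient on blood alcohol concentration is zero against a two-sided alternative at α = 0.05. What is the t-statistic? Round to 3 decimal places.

H₀: β₁ = 0 vs H₁: β₁ ≠ 0.
t = (b₁ − β₁⁰)/SE = 1555.475 / 1798.295 = 0.865.
df = n − 2 = 81 − 2 = 79.
Two-sided p ≈ 0.3897, which is ≥ 0.05, so fail to reject H₀.
The data do not give significant evidence of an association between blood alcohol concentration and reaction time.

t = 0.865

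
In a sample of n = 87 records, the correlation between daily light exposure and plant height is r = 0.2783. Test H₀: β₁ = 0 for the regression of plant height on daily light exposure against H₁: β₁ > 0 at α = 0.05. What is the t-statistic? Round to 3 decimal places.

t = 2.671

t = r·√(n − 2)/√(1 − r²) = 0.2783·√85/√0.922549 = 2.671.
df = n − 2 = 85.
One-sided p ≈ 0.0045, which is < 0.05, so reject H₀.
There is evidence of a linear association between daily light exposure and plant height.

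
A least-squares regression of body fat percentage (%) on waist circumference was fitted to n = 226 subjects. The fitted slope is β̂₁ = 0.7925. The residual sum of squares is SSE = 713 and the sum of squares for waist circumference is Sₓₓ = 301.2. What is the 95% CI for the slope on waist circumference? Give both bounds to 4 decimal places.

(0.5899, 0.9951)

MSE = SSE/(n − 2) = 713/224 = 3.18304.
SE(β̂₁) = √(MSE/Sₓₓ) = √(3.18304/301.2) = 0.1028.
df = n − 2 = 224.
t* = t_{0.025, 224} = 1.970611.
Margin = t* × SE = 1.970611 × 0.1028 = 0.202579.
CI: 0.7925 ± 0.202579 → (0.5899, 0.9951).
With 95% confidence, each one-unit increase in waist circumference is associated with a change of between 0.5899 and 0.9951 % in body fat percentage.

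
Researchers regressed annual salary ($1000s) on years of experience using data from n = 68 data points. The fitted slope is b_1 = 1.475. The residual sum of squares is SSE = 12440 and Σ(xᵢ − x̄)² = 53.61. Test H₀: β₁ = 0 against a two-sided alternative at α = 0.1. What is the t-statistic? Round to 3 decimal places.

t = 0.787

MSE = SSE/(n − 2) = 12440/66 = 188.485.
SE(b_1) = √(MSE/Sₓₓ) = √(188.485/53.61) = 1.87506.
t = 1.475 / 1.87506 = 0.787.
df = n − 2 = 66.
Two-sided p ≈ 0.4343, which is ≥ 0.1, so fail to reject H₀.
The data do not give significant evidence of an association between years of experience and annual salary.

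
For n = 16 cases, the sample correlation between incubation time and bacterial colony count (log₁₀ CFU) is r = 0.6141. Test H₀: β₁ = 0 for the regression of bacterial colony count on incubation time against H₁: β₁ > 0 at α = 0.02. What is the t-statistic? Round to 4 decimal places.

t = 2.9114

t = r·√(n − 2)/√(1 − r²) = 0.6141·√14/√0.622881 = 2.9114.
df = n − 2 = 14.
One-sided p ≈ 0.0057, which is < 0.02, so reject H₀.
There is evidence of a linear association between incubation time and bacterial colony count.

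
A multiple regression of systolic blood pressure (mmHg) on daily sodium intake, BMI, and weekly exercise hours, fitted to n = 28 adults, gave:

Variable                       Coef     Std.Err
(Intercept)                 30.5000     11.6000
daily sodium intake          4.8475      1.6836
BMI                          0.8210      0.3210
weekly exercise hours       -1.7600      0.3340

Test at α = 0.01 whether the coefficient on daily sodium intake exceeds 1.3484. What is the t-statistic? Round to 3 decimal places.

Read off: b = 4.8475, SE = 1.6836 for daily sodium intake.
H₀: β₁ = 1.3484 vs H₁: β₁ > 1.3484.
t = (4.8475 − 1.3484) / 1.6836 = 2.078.
df = n − k − 1 = 28 − 3 − 1 = 24.
One-sided p ≈ 0.0243, which is ≥ 0.01, so fail to reject H₀.
The data do not give significant evidence that the true slope on daily sodium intake exceeds 1.3484 mmHg per unit, holding the other predictors fixed.

t = 2.078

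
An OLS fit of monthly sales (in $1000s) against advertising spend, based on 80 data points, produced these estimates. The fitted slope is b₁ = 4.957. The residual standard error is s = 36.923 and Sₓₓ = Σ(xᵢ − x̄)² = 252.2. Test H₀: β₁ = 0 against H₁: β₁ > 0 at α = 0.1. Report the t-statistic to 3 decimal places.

t = 2.132

SE(b₁) = s/√Sₓₓ = 36.923/√252.2 = 2.32501.
t = 4.957 / 2.32501 = 2.132.
df = n − 2 = 78.
One-sided p ≈ 0.0181, which is < 0.1, so reject H₀.
There is evidence that the true slope on advertising spend is positive.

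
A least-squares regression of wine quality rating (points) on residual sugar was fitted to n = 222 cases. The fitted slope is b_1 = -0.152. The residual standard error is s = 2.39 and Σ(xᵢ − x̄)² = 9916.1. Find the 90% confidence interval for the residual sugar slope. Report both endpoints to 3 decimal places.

(-0.192, -0.112)

SE(b_1) = s/√Sₓₓ = 2.39/√9916.1 = 0.0240009.
df = n − 2 = 220.
t* = t_{0.05, 220} = 1.651809.
Margin = t* × SE = 1.651809 × 0.0240009 = 0.03964.
CI: -0.152 ± 0.03964 → (-0.192, -0.112).
With 90% confidence, each one-unit increase in residual sugar is associated with a change of between -0.192 and -0.112 points in wine quality rating.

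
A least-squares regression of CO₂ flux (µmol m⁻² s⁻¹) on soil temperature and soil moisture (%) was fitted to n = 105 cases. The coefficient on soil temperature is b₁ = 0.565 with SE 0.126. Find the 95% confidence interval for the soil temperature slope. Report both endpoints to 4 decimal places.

(0.3151, 0.8149)

df = n − k − 1 = 105 − 2 − 1 = 102.
t* = t_{0.025, 102} = 1.983495.
Margin = t* × SE = 1.983495 × 0.126 = 0.249920.
CI: 0.565 ± 0.249920 → (0.3151, 0.8149).
With 95% confidence, each one-unit increase in soil temperature is associated with a change of between 0.3151 and 0.8149 µmol m⁻² s⁻¹ in CO₂ flux, holding the other predictors fixed.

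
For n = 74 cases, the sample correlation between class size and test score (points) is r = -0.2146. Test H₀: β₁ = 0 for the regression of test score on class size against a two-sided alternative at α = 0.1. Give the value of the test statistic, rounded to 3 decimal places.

t = r·√(n − 2)/√(1 − r²) = -0.2146·√72/√0.953947 = -1.864.
df = n − 2 = 72.
Two-sided p ≈ 0.0663, which is < 0.1, so reject H₀.
There is evidence of a linear association between class size and test score.

t = -1.864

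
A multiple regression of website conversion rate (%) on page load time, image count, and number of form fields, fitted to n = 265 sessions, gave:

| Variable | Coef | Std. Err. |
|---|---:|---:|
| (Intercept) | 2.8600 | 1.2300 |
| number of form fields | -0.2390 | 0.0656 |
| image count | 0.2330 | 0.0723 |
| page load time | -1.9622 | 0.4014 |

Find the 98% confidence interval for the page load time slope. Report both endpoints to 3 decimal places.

(-2.902, -1.023)

Read off: b = -1.9622, SE = 0.4014 for page load time.
df = n − k − 1 = 265 − 3 − 1 = 261.
t* = t_{0.01, 261} = 2.34072.
Margin = t* × SE = 2.34072 × 0.4014 = 0.93956.
CI: -1.9622 ± 0.93956 → (-2.902, -1.023).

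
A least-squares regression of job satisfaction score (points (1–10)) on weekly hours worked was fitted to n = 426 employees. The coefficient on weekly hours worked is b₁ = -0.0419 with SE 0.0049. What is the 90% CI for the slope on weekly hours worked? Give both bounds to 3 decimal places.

df = n − 2 = 426 − 2 = 424.
t* = t_{0.05, 424} = 1.648455.
Margin = t* × SE = 1.648455 × 0.0049 = 0.00808.
CI: -0.0419 ± 0.00808 → (-0.050, -0.034).
With 90% confidence, each one-unit increase in weekly hours worked is associated with a change of between -0.050 and -0.034 points (1–10) in job satisfaction score.

(-0.050, -0.034)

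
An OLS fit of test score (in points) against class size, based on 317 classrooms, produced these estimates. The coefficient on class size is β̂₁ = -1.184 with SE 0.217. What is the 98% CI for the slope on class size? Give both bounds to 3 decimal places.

(-1.691, -0.677)

df = n − 2 = 317 − 2 = 315.
t* = t_{0.01, 315} = 2.338244.
Margin = t* × SE = 2.338244 × 0.217 = 0.50740.
CI: -1.184 ± 0.50740 → (-1.691, -0.677).
With 98% confidence, each one-unit increase in class size is associated with a change of between -1.691 and -0.677 points in test score.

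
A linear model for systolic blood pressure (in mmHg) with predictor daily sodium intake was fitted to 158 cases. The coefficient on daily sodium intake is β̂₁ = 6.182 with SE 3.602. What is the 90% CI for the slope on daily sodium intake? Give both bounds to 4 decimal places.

(0.2218, 12.1422)

df = n − 2 = 158 − 2 = 156.
t* = t_{0.05, 156} = 1.65468.
Margin = t* × SE = 1.65468 × 3.602 = 5.960157.
CI: 6.182 ± 5.960157 → (0.2218, 12.1422).
With 90% confidence, each one-unit increase in daily sodium intake is associated with a change of between 0.2218 and 12.1422 mmHg in systolic blood pressure.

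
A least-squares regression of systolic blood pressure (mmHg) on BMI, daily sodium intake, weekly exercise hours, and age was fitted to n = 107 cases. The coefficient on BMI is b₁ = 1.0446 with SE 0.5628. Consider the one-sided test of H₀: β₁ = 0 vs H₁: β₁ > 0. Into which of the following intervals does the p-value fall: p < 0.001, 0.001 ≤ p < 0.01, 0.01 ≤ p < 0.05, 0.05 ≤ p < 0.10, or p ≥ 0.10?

t = 1.0446 / 0.5628 = 1.856.
df = n − k − 1 = 107 − 4 − 1 = 102.
One-sided p = P(T_{102} > t) ≈ 0.0332.
So 0.01 ≤ p < 0.05.

0.01 ≤ p < 0.05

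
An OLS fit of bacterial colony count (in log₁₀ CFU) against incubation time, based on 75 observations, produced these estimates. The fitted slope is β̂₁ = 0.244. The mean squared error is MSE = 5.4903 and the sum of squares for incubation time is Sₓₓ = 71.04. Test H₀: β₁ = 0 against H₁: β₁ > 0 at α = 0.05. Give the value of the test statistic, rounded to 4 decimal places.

SE(β̂₁) = √(MSE/Sₓₓ) = √(5.4903/71.04) = 0.278001.
t = 0.244 / 0.278001 = 0.8777.
df = n − 2 = 73.
One-sided p ≈ 0.1915, which is ≥ 0.05, so fail to reject H₀.
The data do not give significant evidence that the true slope on incubation time is positive.

t = 0.8777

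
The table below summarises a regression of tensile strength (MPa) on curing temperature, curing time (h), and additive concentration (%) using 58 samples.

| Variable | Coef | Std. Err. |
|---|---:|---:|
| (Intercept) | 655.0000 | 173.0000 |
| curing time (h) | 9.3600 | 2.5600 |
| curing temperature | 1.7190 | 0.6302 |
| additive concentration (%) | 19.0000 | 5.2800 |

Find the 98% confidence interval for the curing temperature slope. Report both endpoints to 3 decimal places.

Read off: b = 1.7190, SE = 0.6302 for curing temperature.
df = n − k − 1 = 58 − 3 − 1 = 54.
t* = t_{0.01, 54} = 2.39741.
Margin = t* × SE = 2.39741 × 0.6302 = 1.51085.
CI: 1.7190 ± 1.51085 → (0.208, 3.230).

(0.208, 3.230)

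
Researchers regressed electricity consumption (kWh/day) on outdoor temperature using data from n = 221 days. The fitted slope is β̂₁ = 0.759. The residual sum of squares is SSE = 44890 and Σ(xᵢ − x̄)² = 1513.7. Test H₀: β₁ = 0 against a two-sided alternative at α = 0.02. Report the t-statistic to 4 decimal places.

t = 2.0626

MSE = SSE/(n − 2) = 44890/219 = 204.977.
SE(β̂₁) = √(MSE/Sₓₓ) = √(204.977/1513.7) = 0.367987.
t = 0.759 / 0.367987 = 2.0626.
df = n − 2 = 219.
Two-sided p ≈ 0.0403, which is ≥ 0.02, so fail to reject H₀.
The data do not give significant evidence of an association between outdoor temperature and electricity consumption.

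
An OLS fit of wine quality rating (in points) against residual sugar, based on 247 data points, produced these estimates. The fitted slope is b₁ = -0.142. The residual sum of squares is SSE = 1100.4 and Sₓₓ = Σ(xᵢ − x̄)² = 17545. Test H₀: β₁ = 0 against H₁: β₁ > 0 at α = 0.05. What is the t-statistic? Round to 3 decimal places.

t = -8.875

MSE = SSE/(n − 2) = 1100.4/245 = 4.49143.
SE(b₁) = √(MSE/Sₓₓ) = √(4.49143/17545) = 0.0159998.
t = -0.142 / 0.0159998 = -8.875.
df = n − 2 = 245.
One-sided p ≈ 1.0000, which is ≥ 0.05, so fail to reject H₀.
The data do not give significant evidence that the true slope on residual sugar is positive.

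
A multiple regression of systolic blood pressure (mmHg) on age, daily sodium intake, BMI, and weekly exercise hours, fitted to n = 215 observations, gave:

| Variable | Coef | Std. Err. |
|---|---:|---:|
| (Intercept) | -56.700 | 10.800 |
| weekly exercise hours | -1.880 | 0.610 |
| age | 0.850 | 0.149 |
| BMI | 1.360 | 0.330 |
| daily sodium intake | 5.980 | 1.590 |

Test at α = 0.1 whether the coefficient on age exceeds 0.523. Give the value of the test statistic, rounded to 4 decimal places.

t = 2.1946

Read off: b = 0.850, SE = 0.149 for age.
H₀: β₁ = 0.523 vs H₁: β₁ > 0.523.
t = (0.850 − 0.523) / 0.149 = 2.1946.
df = n − k − 1 = 215 − 4 − 1 = 210.
One-sided p ≈ 0.0146, which is < 0.1, so reject H₀.
There is evidence that the true slope on age exceeds 0.523 mmHg per unit, holding the other predictors fixed.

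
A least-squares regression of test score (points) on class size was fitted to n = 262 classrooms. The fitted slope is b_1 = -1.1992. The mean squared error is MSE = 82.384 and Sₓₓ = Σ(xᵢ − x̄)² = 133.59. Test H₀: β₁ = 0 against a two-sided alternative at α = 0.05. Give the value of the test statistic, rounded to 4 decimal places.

t = -1.5271

SE(b_1) = √(MSE/Sₓₓ) = √(82.384/133.59) = 0.785298.
t = -1.1992 / 0.785298 = -1.5271.
df = n − 2 = 260.
Two-sided p ≈ 0.1280, which is ≥ 0.05, so fail to reject H₀.
The data do not give significant evidence of an association between class size and test score.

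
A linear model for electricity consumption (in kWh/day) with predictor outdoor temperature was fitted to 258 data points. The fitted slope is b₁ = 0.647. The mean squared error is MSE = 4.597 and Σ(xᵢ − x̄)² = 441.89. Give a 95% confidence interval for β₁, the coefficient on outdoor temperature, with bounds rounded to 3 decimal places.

SE(b₁) = √(MSE/Sₓₓ) = √(4.597/441.89) = 0.101995.
df = n − 2 = 256.
t* = t_{0.025, 256} = 1.969274.
Margin = t* × SE = 1.969274 × 0.101995 = 0.20086.
CI: 0.647 ± 0.20086 → (0.446, 0.848).
With 95% confidence, each one-unit increase in outdoor temperature is associated with a change of between 0.446 and 0.848 kWh/day in electricity consumption.

(0.446, 0.848)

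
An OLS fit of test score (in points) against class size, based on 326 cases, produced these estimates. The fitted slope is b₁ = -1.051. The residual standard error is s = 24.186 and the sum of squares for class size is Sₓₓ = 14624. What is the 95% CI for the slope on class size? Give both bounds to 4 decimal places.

SE(b₁) = s/√Sₓₓ = 24.186/√14624 = 0.2.
df = n − 2 = 324.
t* = t_{0.025, 324} = 1.967313.
Margin = t* × SE = 1.967313 × 0.2 = 0.393463.
CI: -1.051 ± 0.393463 → (-1.4445, -0.6575).
With 95% confidence, each one-unit increase in class size is associated with a change of between -1.4445 and -0.6575 points in test score.

(-1.4445, -0.6575)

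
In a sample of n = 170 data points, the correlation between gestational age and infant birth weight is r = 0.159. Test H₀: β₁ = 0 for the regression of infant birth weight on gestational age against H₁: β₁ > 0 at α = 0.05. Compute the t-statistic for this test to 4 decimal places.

t = r·√(n − 2)/√(1 − r²) = 0.159·√168/√0.974719 = 2.0874.
df = n − 2 = 168.
One-sided p ≈ 0.0192, which is < 0.05, so reject H₀.
There is evidence of a linear association between gestational age and infant birth weight.

t = 2.0874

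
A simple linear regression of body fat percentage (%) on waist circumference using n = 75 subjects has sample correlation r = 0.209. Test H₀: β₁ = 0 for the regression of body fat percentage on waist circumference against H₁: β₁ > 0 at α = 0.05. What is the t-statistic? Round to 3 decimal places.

t = 1.826

t = r·√(n − 2)/√(1 − r²) = 0.209·√73/√0.956319 = 1.826.
df = n − 2 = 73.
One-sided p ≈ 0.0360, which is < 0.05, so reject H₀.
There is evidence of a linear association between waist circumference and body fat percentage.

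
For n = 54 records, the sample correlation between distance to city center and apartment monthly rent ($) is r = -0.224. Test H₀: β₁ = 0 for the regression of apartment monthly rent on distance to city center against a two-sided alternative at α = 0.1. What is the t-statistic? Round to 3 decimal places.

t = r·√(n − 2)/√(1 − r²) = -0.224·√52/√0.949824 = -1.657.
df = n − 2 = 52.
Two-sided p ≈ 0.1035, which is ≥ 0.1, so fail to reject H₀.
The data do not give significant evidence of a linear association between distance to city center and apartment monthly rent.

t = -1.657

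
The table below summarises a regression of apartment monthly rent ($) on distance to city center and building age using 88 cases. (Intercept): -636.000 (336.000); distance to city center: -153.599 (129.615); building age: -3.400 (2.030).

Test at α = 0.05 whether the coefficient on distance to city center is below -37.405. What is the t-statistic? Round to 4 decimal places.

t = -0.8965

Read off: b = -153.599, SE = 129.615 for distance to city center.
H₀: β₁ = -37.405 vs H₁: β₁ < -37.405.
t = (-153.599 − (-37.405)) / 129.615 = -0.8965.
df = n − k − 1 = 88 − 2 − 1 = 85.
One-sided p ≈ 0.1863, which is ≥ 0.05, so fail to reject H₀.
The data do not give significant evidence that the true slope on distance to city center is below -37.405 $ per unit, holding the other predictors fixed.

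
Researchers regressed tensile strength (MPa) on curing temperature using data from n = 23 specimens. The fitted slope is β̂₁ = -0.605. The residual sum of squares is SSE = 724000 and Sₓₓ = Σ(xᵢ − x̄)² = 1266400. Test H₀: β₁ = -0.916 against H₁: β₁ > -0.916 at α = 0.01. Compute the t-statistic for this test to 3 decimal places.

MSE = SSE/(n − 2) = 724000/21 = 34476.2.
SE(β̂₁) = √(MSE/Sₓₓ) = √(34476.2/1266400) = 0.164996.
t = (-0.605 − (-0.916)) / 0.164996 = 1.885.
df = n − 2 = 21.
One-sided p ≈ 0.0367, which is ≥ 0.01, so fail to reject H₀.
The data do not give significant evidence that the true slope on curing temperature exceeds -0.916 MPa per unit.

t = 1.885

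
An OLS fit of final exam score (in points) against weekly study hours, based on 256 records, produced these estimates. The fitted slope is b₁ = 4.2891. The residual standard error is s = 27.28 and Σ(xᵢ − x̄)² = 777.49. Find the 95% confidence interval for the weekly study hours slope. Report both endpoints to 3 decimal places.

(2.362, 6.216)

SE(b₁) = s/√Sₓₓ = 27.28/√777.49 = 0.978356.
df = n − 2 = 254.
t* = t_{0.025, 254} = 1.969348.
Margin = t* × SE = 1.969348 × 0.978356 = 1.92672.
CI: 4.2891 ± 1.92672 → (2.362, 6.216).
With 95% confidence, each one-unit increase in weekly study hours is associated with a change of between 2.362 and 6.216 points in final exam score.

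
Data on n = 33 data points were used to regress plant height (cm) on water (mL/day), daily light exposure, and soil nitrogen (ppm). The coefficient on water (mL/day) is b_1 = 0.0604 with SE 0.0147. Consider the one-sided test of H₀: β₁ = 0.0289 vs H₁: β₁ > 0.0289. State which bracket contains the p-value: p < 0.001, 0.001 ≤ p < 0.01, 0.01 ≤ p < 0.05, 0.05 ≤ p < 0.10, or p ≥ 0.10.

t = (0.0604 − 0.0289) / 0.0147 = 2.143.
df = n − k − 1 = 33 − 3 − 1 = 29.
One-sided p = P(T_{29} > t) ≈ 0.0203.
So 0.01 ≤ p < 0.05.

0.01 ≤ p < 0.05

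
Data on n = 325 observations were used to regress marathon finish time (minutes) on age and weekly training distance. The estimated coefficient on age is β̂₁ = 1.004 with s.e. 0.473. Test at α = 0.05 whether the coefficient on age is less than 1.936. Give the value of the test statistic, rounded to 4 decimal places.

t = -1.9704

H₀: β₁ = 1.936 vs H₁: β₁ < 1.936.
t = (β̂₁ − β₁⁰)/SE = (1.004 − 1.936) / 0.473 = -1.9704.
df = n − k − 1 = 325 − 2 − 1 = 322.
One-sided p ≈ 0.0248, which is < 0.05, so reject H₀.
There is evidence that the true slope on age is below 1.936 minutes per unit, holding the other predictors fixed.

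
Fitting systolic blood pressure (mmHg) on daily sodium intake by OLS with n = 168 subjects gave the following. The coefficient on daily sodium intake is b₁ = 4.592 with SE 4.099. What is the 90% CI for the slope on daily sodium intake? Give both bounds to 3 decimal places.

(-2.188, 11.372)

df = n − 2 = 168 − 2 = 166.
t* = t_{0.05, 166} = 1.654085.
Margin = t* × SE = 1.654085 × 4.099 = 6.78009.
CI: 4.592 ± 6.78009 → (-2.188, 11.372).
With 90% confidence, each one-unit increase in daily sodium intake is associated with a change of between -2.188 and 11.372 mmHg in systolic blood pressure.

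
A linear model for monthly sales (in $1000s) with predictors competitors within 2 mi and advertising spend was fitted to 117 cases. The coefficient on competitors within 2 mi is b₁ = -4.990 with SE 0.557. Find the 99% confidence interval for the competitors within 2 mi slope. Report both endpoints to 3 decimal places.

(-6.449, -3.531)

df = n − k − 1 = 117 − 2 − 1 = 114.
t* = t_{0.005, 114} = 2.619645.
Margin = t* × SE = 2.619645 × 0.557 = 1.45914.
CI: -4.990 ± 1.45914 → (-6.449, -3.531).
With 99% confidence, each one-unit increase in competitors within 2 mi is associated with a change of between -6.449 and -3.531 $1000s in monthly sales, holding the other predictors fixed.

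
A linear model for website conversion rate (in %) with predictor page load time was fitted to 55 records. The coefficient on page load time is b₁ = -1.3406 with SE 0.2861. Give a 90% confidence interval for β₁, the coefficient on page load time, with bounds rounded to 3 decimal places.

df = n − 2 = 55 − 2 = 53.
t* = t_{0.05, 53} = 1.674116.
Margin = t* × SE = 1.674116 × 0.2861 = 0.47896.
CI: -1.3406 ± 0.47896 → (-1.820, -0.862).
With 90% confidence, each one-unit increase in page load time is associated with a change of between -1.820 and -0.862 % in website conversion rate.

(-1.820, -0.862)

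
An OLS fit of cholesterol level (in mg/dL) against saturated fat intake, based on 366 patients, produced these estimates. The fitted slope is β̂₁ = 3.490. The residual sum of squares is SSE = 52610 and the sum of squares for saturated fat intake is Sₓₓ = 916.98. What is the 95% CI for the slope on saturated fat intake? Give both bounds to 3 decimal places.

MSE = SSE/(n − 2) = 52610/364 = 144.533.
SE(β̂₁) = √(MSE/Sₓₓ) = √(144.533/916.98) = 0.397012.
df = n − 2 = 364.
t* = t_{0.025, 364} = 1.966503.
Margin = t* × SE = 1.966503 × 0.397012 = 0.78072.
CI: 3.490 ± 0.78072 → (2.709, 4.271).
With 95% confidence, each one-unit increase in saturated fat intake is associated with a change of between 2.709 and 4.271 mg/dL in cholesterol level.

(2.709, 4.271)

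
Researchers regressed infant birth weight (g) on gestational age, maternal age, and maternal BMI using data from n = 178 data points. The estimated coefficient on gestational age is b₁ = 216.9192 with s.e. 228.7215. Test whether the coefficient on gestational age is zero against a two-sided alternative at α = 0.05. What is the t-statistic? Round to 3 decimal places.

H₀: β₁ = 0 vs H₁: β₁ ≠ 0.
t = (b₁ − β₁⁰)/SE = 216.9192 / 228.7215 = 0.948.
df = n − k − 1 = 178 − 3 − 1 = 174.
Two-sided p ≈ 0.3442, which is ≥ 0.05, so fail to reject H₀.
The data do not give significant evidence of an association between gestational age and infant birth weight, after adjusting for the other predictors.

t = 0.948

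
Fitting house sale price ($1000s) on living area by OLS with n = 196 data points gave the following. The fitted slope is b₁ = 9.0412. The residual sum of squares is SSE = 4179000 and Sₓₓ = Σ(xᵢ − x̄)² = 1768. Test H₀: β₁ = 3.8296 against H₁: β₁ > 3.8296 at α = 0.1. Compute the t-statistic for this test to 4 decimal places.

t = 1.4931

MSE = SSE/(n − 2) = 4179000/194 = 21541.2.
SE(b₁) = √(MSE/Sₓₓ) = √(21541.2/1768) = 3.49055.
t = (9.0412 − 3.8296) / 3.49055 = 1.4931.
df = n − 2 = 194.
One-sided p ≈ 0.0685, which is < 0.1, so reject H₀.
There is evidence that the true slope on living area exceeds 3.8296 $1000s per unit.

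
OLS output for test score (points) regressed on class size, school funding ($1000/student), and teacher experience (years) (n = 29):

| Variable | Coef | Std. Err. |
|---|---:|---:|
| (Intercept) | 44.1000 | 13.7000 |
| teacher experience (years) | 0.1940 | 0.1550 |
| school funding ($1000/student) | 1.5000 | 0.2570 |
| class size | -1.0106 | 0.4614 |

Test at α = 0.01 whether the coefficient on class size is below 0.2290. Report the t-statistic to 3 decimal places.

Read off: b = -1.0106, SE = 0.4614 for class size.
H₀: β₁ = 0.2290 vs H₁: β₁ < 0.2290.
t = (-1.0106 − 0.2290) / 0.4614 = -2.687.
df = n − k − 1 = 29 − 3 − 1 = 25.
One-sided p ≈ 0.0063, which is < 0.01, so reject H₀.
There is evidence that the true slope on class size is below 0.2290 points per unit, holding the other predictors fixed.

t = -2.687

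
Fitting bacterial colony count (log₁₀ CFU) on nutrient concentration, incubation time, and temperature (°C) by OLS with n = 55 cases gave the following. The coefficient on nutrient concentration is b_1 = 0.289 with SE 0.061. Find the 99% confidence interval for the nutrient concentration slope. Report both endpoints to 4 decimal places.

df = n − k − 1 = 55 − 3 − 1 = 51.
t* = t_{0.005, 51} = 2.675722.
Margin = t* × SE = 2.675722 × 0.061 = 0.163219.
CI: 0.289 ± 0.163219 → (0.1258, 0.4522).
With 99% confidence, each one-unit increase in nutrient concentration is associated with a change of between 0.1258 and 0.4522 log₁₀ CFU in bacterial colony count, holding the other predictors fixed.

(0.1258, 0.4522)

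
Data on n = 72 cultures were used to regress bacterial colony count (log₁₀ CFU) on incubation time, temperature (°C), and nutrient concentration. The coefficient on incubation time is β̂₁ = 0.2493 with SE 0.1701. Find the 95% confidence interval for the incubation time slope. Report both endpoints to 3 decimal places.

df = n − k − 1 = 72 − 3 − 1 = 68.
t* = t_{0.025, 68} = 1.995469.
Margin = t* × SE = 1.995469 × 0.1701 = 0.33943.
CI: 0.2493 ± 0.33943 → (-0.090, 0.589).
With 95% confidence, each one-unit increase in incubation time is associated with a change of between -0.090 and 0.589 log₁₀ CFU in bacterial colony count, holding the other predictors fixed.

(-0.090, 0.589)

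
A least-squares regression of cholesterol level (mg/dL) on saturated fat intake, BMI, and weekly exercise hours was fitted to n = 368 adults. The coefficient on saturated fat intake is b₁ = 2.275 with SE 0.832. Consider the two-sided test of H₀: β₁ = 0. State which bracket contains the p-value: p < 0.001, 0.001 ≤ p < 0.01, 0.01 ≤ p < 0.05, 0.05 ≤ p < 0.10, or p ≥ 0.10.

0.001 ≤ p < 0.01

t = 2.275 / 0.832 = 2.734.
df = n − k − 1 = 368 − 3 − 1 = 364.
Two-sided p = 2·P(T_{364} > |t|) ≈ 0.0066.
So 0.001 ≤ p < 0.01.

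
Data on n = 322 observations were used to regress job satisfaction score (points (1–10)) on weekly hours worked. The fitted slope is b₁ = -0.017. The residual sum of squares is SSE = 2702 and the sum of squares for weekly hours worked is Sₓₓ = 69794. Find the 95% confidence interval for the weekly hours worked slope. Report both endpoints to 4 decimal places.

(-0.0386, 0.0046)

MSE = SSE/(n − 2) = 2702/320 = 8.44375.
SE(b₁) = √(MSE/Sₓₓ) = √(8.44375/69794) = 0.0109991.
df = n − 2 = 320.
t* = t_{0.025, 320} = 1.967405.
Margin = t* × SE = 1.967405 × 0.0109991 = 0.021640.
CI: -0.017 ± 0.021640 → (-0.0386, 0.0046).
With 95% confidence, each one-unit increase in weekly hours worked is associated with a change of between -0.0386 and 0.0046 points (1–10) in job satisfaction score.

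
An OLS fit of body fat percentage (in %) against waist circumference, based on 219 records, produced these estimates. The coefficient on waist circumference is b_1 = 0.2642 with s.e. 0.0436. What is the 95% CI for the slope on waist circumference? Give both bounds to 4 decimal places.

df = n − 2 = 219 − 2 = 217.
t* = t_{0.025, 217} = 1.970956.
Margin = t* × SE = 1.970956 × 0.0436 = 0.085934.
CI: 0.2642 ± 0.085934 → (0.1783, 0.3501).
With 95% confidence, each one-unit increase in waist circumference is associated with a change of between 0.1783 and 0.3501 % in body fat percentage.

(0.1783, 0.3501)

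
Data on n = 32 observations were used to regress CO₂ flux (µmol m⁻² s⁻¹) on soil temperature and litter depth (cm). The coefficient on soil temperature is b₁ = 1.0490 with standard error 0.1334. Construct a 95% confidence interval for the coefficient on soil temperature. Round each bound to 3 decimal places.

(0.776, 1.322)

df = n − k − 1 = 32 − 2 − 1 = 29.
t* = t_{0.025, 29} = 2.04523.
Margin = t* × SE = 2.04523 × 0.1334 = 0.27283.
CI: 1.0490 ± 0.27283 → (0.776, 1.322).
With 95% confidence, each one-unit increase in soil temperature is associated with a change of between 0.776 and 1.322 µmol m⁻² s⁻¹ in CO₂ flux, holding the other predictors fixed.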